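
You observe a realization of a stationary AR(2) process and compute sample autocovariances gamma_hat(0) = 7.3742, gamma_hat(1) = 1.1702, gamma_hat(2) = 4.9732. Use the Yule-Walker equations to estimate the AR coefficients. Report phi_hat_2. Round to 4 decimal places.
\hat\phi_{2} = 0.6660

The Yule-Walker equations for an AR(p) process read, in matrix form,
  Gamma_p phi = r_p,   with   (Gamma_p)_{ij} = gamma(|i - j|),
                       (r_p)_i = gamma(i),   i,j = 1..p.
Substitute the sample gammas (Toeplitz matrix and right-hand side of size 2):
  Gamma_p = [[7.3742, 1.1702], [1.1702, 7.3742]]
  r_p     = [1.1702, 4.9732]
Written out:
  7.3742 phi_1 + 1.1702 phi_2 = 1.1702
  1.1702 phi_1 + 7.3742 phi_2 = 4.9732
Solve by Cramer's rule:
  det = gamma(0)^2 - gamma(1)^2 = (7.3742)^2 - (1.1702)^2 = 54.37882564 - 1.36936804 = 53.0094576
  phi_hat_1 = [gamma(1) gamma(0) - gamma(1) gamma(2)] / det = [(1.1702)(7.3742) - (1.1702)(4.9732)] / 53.0094576 = 2.8096502 / 53.0094576 = 0.053
  phi_hat_2 = [gamma(0) gamma(2) - gamma(1)^2] / det = [(7.3742)(4.9732) - (1.1702)^2] / 53.0094576 = 35.3040034 / 53.0094576 = 0.666
So phi_hat = [0.0530, 0.6660].
Therefore phi_hat_2 = 0.6660.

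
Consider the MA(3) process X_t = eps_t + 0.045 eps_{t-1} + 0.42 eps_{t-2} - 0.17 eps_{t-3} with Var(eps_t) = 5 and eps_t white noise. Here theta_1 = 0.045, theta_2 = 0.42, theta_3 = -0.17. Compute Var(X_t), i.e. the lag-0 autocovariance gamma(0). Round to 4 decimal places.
\gamma(0) = 6.0366

For an MA(q) process X_t = eps_t + sum_i theta_i eps_{t-i} with
Var(eps_t) = sigma^2, the variance is
  gamma(0) = sigma^2 * (1 + sum_i theta_i^2).
  sum_i theta_i^2 = (0.045)^2 + (0.42)^2 + (-0.17)^2 = 0.002025 + 0.1764 + 0.0289 = 0.207325.
  gamma(0) = 5 * (1 + 0.207325) = 5 * 1.207325 = 6.036625, which rounds to 6.0366.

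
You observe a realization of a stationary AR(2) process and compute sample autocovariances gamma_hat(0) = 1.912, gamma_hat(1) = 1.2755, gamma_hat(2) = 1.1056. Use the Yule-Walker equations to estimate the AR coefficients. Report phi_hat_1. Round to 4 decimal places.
\hat\phi_{1} = 0.5070

The Yule-Walker equations for an AR(p) process read, in matrix form,
  Gamma_p phi = r_p,   with   (Gamma_p)_{ij} = gamma(|i - j|),
                       (r_p)_i = gamma(i),   i,j = 1..p.
Substitute the sample gammas (Toeplitz matrix and right-hand side of size 2):
  Gamma_p = [[1.912, 1.2755], [1.2755, 1.912]]
  r_p     = [1.2755, 1.1056]
Written out:
  1.912 phi_1 + 1.2755 phi_2 = 1.2755
  1.2755 phi_1 + 1.912 phi_2 = 1.1056
Solve by Cramer's rule:
  det = gamma(0)^2 - gamma(1)^2 = (1.912)^2 - (1.2755)^2 = 3.655744 - 1.62690025 = 2.02884375
  phi_hat_1 = [gamma(1) gamma(0) - gamma(1) gamma(2)] / det = [(1.2755)(1.912) - (1.2755)(1.1056)] / 2.02884375 = 1.0285632 / 2.02884375 = 0.507
  phi_hat_2 = [gamma(0) gamma(2) - gamma(1)^2] / det = [(1.912)(1.1056) - (1.2755)^2] / 2.02884375 = 0.48700695 / 2.02884375 = 0.24
So phi_hat = [0.5070, 0.2400].
Therefore phi_hat_1 = 0.5070.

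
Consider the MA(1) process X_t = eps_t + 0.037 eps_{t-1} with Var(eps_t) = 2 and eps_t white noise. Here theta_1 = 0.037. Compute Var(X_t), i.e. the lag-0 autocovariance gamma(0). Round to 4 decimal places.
\gamma(0) = 2.0027

For an MA(q) process X_t = eps_t + sum_i theta_i eps_{t-i} with
Var(eps_t) = sigma^2, the variance is
  gamma(0) = sigma^2 * (1 + sum_i theta_i^2).
  sum_i theta_i^2 = (0.037)^2 = 0.001369.
  gamma(0) = 2 * (1 + 0.001369) = 2 * 1.001369 = 2.002738, which rounds to 2.0027.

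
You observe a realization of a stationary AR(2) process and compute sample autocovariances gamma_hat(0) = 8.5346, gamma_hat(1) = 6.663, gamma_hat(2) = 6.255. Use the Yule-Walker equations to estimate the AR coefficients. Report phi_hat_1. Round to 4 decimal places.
\hat\phi_{1} = 0.5340

The Yule-Walker equations for an AR(p) process read, in matrix form,
  Gamma_p phi = r_p,   with   (Gamma_p)_{ij} = gamma(|i - j|),
                       (r_p)_i = gamma(i),   i,j = 1..p.
Substitute the sample gammas (Toeplitz matrix and right-hand side of size 2):
  Gamma_p = [[8.5346, 6.663], [6.663, 8.5346]]
  r_p     = [6.663, 6.255]
Written out:
  8.5346 phi_1 + 6.663 phi_2 = 6.663
  6.663 phi_1 + 8.5346 phi_2 = 6.255
Solve by Cramer's rule:
  det = gamma(0)^2 - gamma(1)^2 = (8.5346)^2 - (6.663)^2 = 72.83939716 - 44.395569 = 28.44382816
  phi_hat_1 = [gamma(1) gamma(0) - gamma(1) gamma(2)] / det = [(6.663)(8.5346) - (6.663)(6.255)] / 28.44382816 = 15.1889748 / 28.44382816 = 0.534
  phi_hat_2 = [gamma(0) gamma(2) - gamma(1)^2] / det = [(8.5346)(6.255) - (6.663)^2] / 28.44382816 = 8.988354 / 28.44382816 = 0.316
So phi_hat = [0.5340, 0.3160].
Therefore phi_hat_1 = 0.5340.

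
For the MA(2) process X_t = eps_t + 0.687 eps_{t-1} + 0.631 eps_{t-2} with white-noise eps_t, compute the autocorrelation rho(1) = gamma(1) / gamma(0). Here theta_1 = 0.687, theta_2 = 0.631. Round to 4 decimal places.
\rho(1) = 0.5992

For an MA(q) process with theta_0 = 1, the autocovariance is
  gamma(k) = sigma^2 * sum_{i=0..q-k} theta_i * theta_{i+k},
and rho(k) = gamma(k) / gamma(0). Sigma^2 cancels.
  numerator   = (1)*(0.687) + (0.687)*(0.631) = 1.120497.
  denominator = (1)^2 + (0.687)^2 + (0.631)^2 = 1.87013.
  rho(1) = 1.120497 / 1.87013 = 0.5992.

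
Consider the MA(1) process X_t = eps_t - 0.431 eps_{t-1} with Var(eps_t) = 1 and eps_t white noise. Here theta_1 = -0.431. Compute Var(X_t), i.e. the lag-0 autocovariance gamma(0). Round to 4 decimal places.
\gamma(0) = 1.1858

For an MA(q) process X_t = eps_t + sum_i theta_i eps_{t-i} with
Var(eps_t) = sigma^2, the variance is
  gamma(0) = sigma^2 * (1 + sum_i theta_i^2).
  sum_i theta_i^2 = (-0.431)^2 = 0.185761.
  gamma(0) = 1 * (1 + 0.185761) = 1 * 1.185761 = 1.185761, which rounds to 1.1858.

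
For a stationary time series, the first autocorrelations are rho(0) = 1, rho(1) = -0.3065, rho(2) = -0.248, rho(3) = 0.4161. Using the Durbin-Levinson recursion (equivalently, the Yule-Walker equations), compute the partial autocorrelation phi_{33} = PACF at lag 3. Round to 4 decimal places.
\phi_{33} = 0.2519

The PACF at lag k is phi_{kk}, the last component of the solution
to the Yule-Walker system G_k phi = r_k where
  (G_k)_{ij} = rho(|i - j|), (r_k)_i = rho(i), i,j = 1..k.
Equivalently, Durbin-Levinson gives phi_{kk} iteratively:
  phi_{11} = rho(1)
  phi_{kk} = [rho(k) - sum_{j=1..k-1} phi_{k-1,j} rho(k-j)]
            / [1 - sum_{j=1..k-1} phi_{k-1,j} rho(j)],
  phi_{k,j} = phi_{k-1,j} - phi_{kk} phi_{k-1,k-j},  j = 1..k-1.
Step k = 1:
  phi_11 = rho(1) = -0.3065.
Step k = 2:
  phi_22 = [rho(2) - phi_11 rho(1)] / [1 - phi_11 rho(1)] = [-0.248 - (-0.3065)(-0.3065)] / [1 - (-0.3065)(-0.3065)]
         = -0.34194225 / 0.90605775 = -0.377396.
  Update: phi_21 = phi_11 - phi_22 phi_11 = -0.3065 - (-0.377396)(-0.3065) = -0.422172.
Step k = 3:
  phi_33 = [rho(3) - phi_21 rho(2) - phi_22 rho(1)] / [1 - phi_21 rho(1) - phi_22 rho(2)]
    numerator   = 0.4161 - (-0.422172)(-0.248) - (-0.377396)(-0.3065) = 0.19572964
    denominator = 1 - (-0.422172)(-0.3065) - (-0.377396)(-0.248) = 0.77701023
  phi_33 = 0.19572964 / 0.77701023 = 0.2519.
Therefore phi_{33} = 0.2519.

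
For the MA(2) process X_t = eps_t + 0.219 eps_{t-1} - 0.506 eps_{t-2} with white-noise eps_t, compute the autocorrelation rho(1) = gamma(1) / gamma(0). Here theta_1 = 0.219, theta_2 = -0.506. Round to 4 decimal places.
\rho(1) = 0.0830

For an MA(q) process with theta_0 = 1, the autocovariance is
  gamma(k) = sigma^2 * sum_{i=0..q-k} theta_i * theta_{i+k},
and rho(k) = gamma(k) / gamma(0). Sigma^2 cancels.
  numerator   = (1)*(0.219) + (0.219)*(-0.506) = 0.108186.
  denominator = (1)^2 + (0.219)^2 + (-0.506)^2 = 1.303997.
  rho(1) = 0.108186 / 1.303997 = 0.0830.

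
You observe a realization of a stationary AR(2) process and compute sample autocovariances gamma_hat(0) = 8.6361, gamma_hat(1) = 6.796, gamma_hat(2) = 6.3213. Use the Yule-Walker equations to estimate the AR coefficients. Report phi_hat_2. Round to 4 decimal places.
\hat\phi_{2} = 0.2960

The Yule-Walker equations for an AR(p) process read, in matrix form,
  Gamma_p phi = r_p,   with   (Gamma_p)_{ij} = gamma(|i - j|),
                       (r_p)_i = gamma(i),   i,j = 1..p.
Substitute the sample gammas (Toeplitz matrix and right-hand side of size 2):
  Gamma_p = [[8.6361, 6.796], [6.796, 8.6361]]
  r_p     = [6.796, 6.3213]
Written out:
  8.6361 phi_1 + 6.796 phi_2 = 6.796
  6.796 phi_1 + 8.6361 phi_2 = 6.3213
Solve by Cramer's rule:
  det = gamma(0)^2 - gamma(1)^2 = (8.6361)^2 - (6.796)^2 = 74.58222321 - 46.185616 = 28.39660721
  phi_hat_1 = [gamma(1) gamma(0) - gamma(1) gamma(2)] / det = [(6.796)(8.6361) - (6.796)(6.3213)] / 28.39660721 = 15.7313808 / 28.39660721 = 0.554
  phi_hat_2 = [gamma(0) gamma(2) - gamma(1)^2] / det = [(8.6361)(6.3213) - (6.796)^2] / 28.39660721 = 8.40576293 / 28.39660721 = 0.296
So phi_hat = [0.5540, 0.2960].
Therefore phi_hat_2 = 0.2960.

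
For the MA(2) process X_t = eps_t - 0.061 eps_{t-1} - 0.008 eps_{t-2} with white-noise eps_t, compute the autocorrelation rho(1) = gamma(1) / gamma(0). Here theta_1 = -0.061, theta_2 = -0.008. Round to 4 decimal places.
\rho(1) = -0.0603

For an MA(q) process with theta_0 = 1, the autocovariance is
  gamma(k) = sigma^2 * sum_{i=0..q-k} theta_i * theta_{i+k},
and rho(k) = gamma(k) / gamma(0). Sigma^2 cancels.
  numerator   = (1)*(-0.061) + (-0.061)*(-0.008) = -0.060512.
  denominator = (1)^2 + (-0.061)^2 + (-0.008)^2 = 1.003785.
  rho(1) = -0.060512 / 1.003785 = -0.0603.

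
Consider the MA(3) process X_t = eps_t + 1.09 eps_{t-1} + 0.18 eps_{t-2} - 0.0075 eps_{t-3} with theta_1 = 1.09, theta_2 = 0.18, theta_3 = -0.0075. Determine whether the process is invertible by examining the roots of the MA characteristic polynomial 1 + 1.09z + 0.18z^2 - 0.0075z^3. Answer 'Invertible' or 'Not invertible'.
\text{Invertible}

The MA(q) characteristic polynomial is P(z) = 1 + 1.09z + 0.18z^2 - 0.0075z^3.
Invertibility requires all roots to lie outside the unit circle, i.e. |z| > 1 for every root.
Degree 3: look for a simple real root z0 first, then factor out (1 - z/z0) and solve the remaining quadratic.
Testing z0 = -4: P(-4) = 1 + (1.09)(-4) + (0.18)(-4)^2 + (-0.0075)(-4)^3
  = 1 + (-4.36) + (2.88) + (0.48) = 0.  So z_0 = -4 is a root, |z_0| = 4.
Divide out the factor (1 + 0.25 z) = (1 - z/z0) (since 1/z0 = -0.25):
  P(z) = (1 + 0.25 z)(1 + (0.84) z + (-0.03) z^2)
  [check: z-coef 0.84 - (-0.25) = 1.09; z^2-coef -0.03 - (-0.25)(0.84) = 0.18; z^3-coef -(-0.25)(-0.03) = -0.0075.]
Remaining roots from the quadratic factor 1 + (0.84) z + (-0.03) z^2:
  Set 1 + (0.84) z + (-0.03) z^2 = 0, i.e. a z^2 + b z + c = 0 with a = -0.03, b = 0.84, c = 1.
  Discriminant D = b^2 - 4ac = (0.84)^2 - 4*(-0.03)*1 = 0.7056 - (-0.12) = 0.8256.
  D >= 0, so the roots are real: z = (-b +/- sqrt(D)) / (2a) = (-0.84 +/- 0.908625) / (-0.06).
    z_1 = (-0.84 + 0.908625) / (-0.06) = -1.1438,   |z_1| = 1.1438.
    z_2 = (-0.84 - 0.908625) / (-0.06) = 29.1438,   |z_2| = 29.1438.
Moduli of all roots: 4.0000, 1.1438, 29.1438.
All moduli strictly greater than 1? Yes.
Verdict: Invertible.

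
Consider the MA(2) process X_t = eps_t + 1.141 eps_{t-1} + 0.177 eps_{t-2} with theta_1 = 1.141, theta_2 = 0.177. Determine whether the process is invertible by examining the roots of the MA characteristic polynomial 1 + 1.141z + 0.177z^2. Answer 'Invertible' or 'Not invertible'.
\text{Invertible}

The MA(q) characteristic polynomial is P(z) = 1 + 1.141z + 0.177z^2.
Invertibility requires all roots to lie outside the unit circle, i.e. |z| > 1 for every root.
Set 1 + (1.141) z + (0.177) z^2 = 0, i.e. a z^2 + b z + c = 0 with a = 0.177, b = 1.141, c = 1.
Discriminant D = b^2 - 4ac = (1.141)^2 - 4*(0.177)*1 = 1.301881 - (0.708) = 0.593881.
D >= 0, so the roots are real: z = (-b +/- sqrt(D)) / (2a) = (-1.141 +/- 0.770637) / (0.354).
  z_1 = (-1.141 + 0.770637) / (0.354) = -1.0462,   |z_1| = 1.0462.
  z_2 = (-1.141 - 0.770637) / (0.354) = -5.4001,   |z_2| = 5.4001.
Moduli of all roots: 1.0462, 5.4001.
All moduli strictly greater than 1? Yes.
Verdict: Invertible.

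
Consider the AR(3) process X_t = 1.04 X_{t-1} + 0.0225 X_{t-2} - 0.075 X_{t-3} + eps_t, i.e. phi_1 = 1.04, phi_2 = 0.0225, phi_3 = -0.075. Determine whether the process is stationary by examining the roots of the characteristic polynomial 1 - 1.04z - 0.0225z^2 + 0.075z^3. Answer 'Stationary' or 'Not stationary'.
\text{Stationary}

The AR(p) characteristic polynomial is P(z) = 1 - 1.04z - 0.0225z^2 + 0.075z^3.
Stationarity requires all roots to lie outside the unit circle, i.e. |z| > 1 for every root.
Degree 3: look for a simple real root z0 first, then factor out (1 - z/z0) and solve the remaining quadratic.
Testing z0 = -4: P(-4) = 1 + (-1.04)(-4) + (-0.0225)(-4)^2 + (0.075)(-4)^3
  = 1 + (4.16) + (-0.36) + (-4.8) = 0.  So z_0 = -4 is a root, |z_0| = 4.
Divide out the factor (1 + 0.25 z) = (1 - z/z0) (since 1/z0 = -0.25):
  P(z) = (1 + 0.25 z)(1 + (-1.29) z + (0.3) z^2)
  [check: z-coef -1.29 - (-0.25) = -1.04; z^2-coef 0.3 - (-0.25)(-1.29) = -0.0225; z^3-coef -(-0.25)(0.3) = 0.075.]
Remaining roots from the quadratic factor 1 + (-1.29) z + (0.3) z^2:
  Set 1 + (-1.29) z + (0.3) z^2 = 0, i.e. a z^2 + b z + c = 0 with a = 0.3, b = -1.29, c = 1.
  Discriminant D = b^2 - 4ac = (-1.29)^2 - 4*(0.3)*1 = 1.6641 - (1.2) = 0.4641.
  D >= 0, so the roots are real: z = (-b +/- sqrt(D)) / (2a) = (1.29 +/- 0.681249) / (0.6).
    z_1 = (1.29 + 0.681249) / (0.6) = 3.2854,   |z_1| = 3.2854.
    z_2 = (1.29 - 0.681249) / (0.6) = 1.0146,   |z_2| = 1.0146.
Moduli of all roots: 4.0000, 3.2854, 1.0146.
All moduli strictly greater than 1? Yes.
Verdict: Stationary.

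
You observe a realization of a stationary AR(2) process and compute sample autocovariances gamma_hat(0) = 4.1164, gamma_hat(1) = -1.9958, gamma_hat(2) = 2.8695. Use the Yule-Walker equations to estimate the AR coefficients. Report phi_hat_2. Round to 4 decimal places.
\hat\phi_{2} = 0.6040

The Yule-Walker equations for an AR(p) process read, in matrix form,
  Gamma_p phi = r_p,   with   (Gamma_p)_{ij} = gamma(|i - j|),
                       (r_p)_i = gamma(i),   i,j = 1..p.
Substitute the sample gammas (Toeplitz matrix and right-hand side of size 2):
  Gamma_p = [[4.1164, -1.9958], [-1.9958, 4.1164]]
  r_p     = [-1.9958, 2.8695]
Written out:
  4.1164 phi_1 - 1.9958 phi_2 = -1.9958
  -1.9958 phi_1 + 4.1164 phi_2 = 2.8695
Solve by Cramer's rule:
  det = gamma(0)^2 - gamma(1)^2 = (4.1164)^2 - (-1.9958)^2 = 16.94474896 - 3.98321764 = 12.96153132
  phi_hat_1 = [gamma(1) gamma(0) - gamma(1) gamma(2)] / det = [(-1.9958)(4.1164) - (-1.9958)(2.8695)] / 12.96153132 = -2.48856302 / 12.96153132 = -0.192
  phi_hat_2 = [gamma(0) gamma(2) - gamma(1)^2] / det = [(4.1164)(2.8695) - (-1.9958)^2] / 12.96153132 = 7.82879216 / 12.96153132 = 0.604
So phi_hat = [-0.1920, 0.6040].
Therefore phi_hat_2 = 0.6040.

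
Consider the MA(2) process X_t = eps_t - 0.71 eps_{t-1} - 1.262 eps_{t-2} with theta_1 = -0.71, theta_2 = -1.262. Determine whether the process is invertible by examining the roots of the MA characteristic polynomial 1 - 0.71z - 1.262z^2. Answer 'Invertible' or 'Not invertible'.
\text{Not invertible}

The MA(q) characteristic polynomial is P(z) = 1 - 0.71z - 1.262z^2.
Invertibility requires all roots to lie outside the unit circle, i.e. |z| > 1 for every root.
Set 1 + (-0.71) z + (-1.262) z^2 = 0, i.e. a z^2 + b z + c = 0 with a = -1.262, b = -0.71, c = 1.
Discriminant D = b^2 - 4ac = (-0.71)^2 - 4*(-1.262)*1 = 0.5041 - (-5.048) = 5.5521.
D >= 0, so the roots are real: z = (-b +/- sqrt(D)) / (2a) = (0.71 +/- 2.356289) / (-2.524).
  z_1 = (0.71 + 2.356289) / (-2.524) = -1.2149,   |z_1| = 1.2149.
  z_2 = (0.71 - 2.356289) / (-2.524) = 0.6523,   |z_2| = 0.6523.
Moduli of all roots: 1.2149, 0.6523.
All moduli strictly greater than 1? No.
Verdict: Not invertible.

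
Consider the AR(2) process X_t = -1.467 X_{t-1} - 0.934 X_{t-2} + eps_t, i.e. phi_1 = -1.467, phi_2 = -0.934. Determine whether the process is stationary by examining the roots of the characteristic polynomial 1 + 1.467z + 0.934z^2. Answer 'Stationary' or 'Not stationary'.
\text{Stationary}

The AR(p) characteristic polynomial is P(z) = 1 + 1.467z + 0.934z^2.
Stationarity requires all roots to lie outside the unit circle, i.e. |z| > 1 for every root.
Set 1 + (1.467) z + (0.934) z^2 = 0, i.e. a z^2 + b z + c = 0 with a = 0.934, b = 1.467, c = 1.
Discriminant D = b^2 - 4ac = (1.467)^2 - 4*(0.934)*1 = 2.152089 - (3.736) = -1.583911.
D < 0, so the roots are the complex-conjugate pair z = (-b +/- i sqrt(-D)) / (2a) = -0.7853 +/- 0.6737i.
For a conjugate pair |z|^2 = z * conj(z) = (product of roots) = c/a = 1/(0.934) = 1.070664, so |z| = sqrt(1.070664) = 1.0347 for both roots.
Moduli of all roots: 1.0347, 1.0347.
All moduli strictly greater than 1? Yes.
Verdict: Stationary.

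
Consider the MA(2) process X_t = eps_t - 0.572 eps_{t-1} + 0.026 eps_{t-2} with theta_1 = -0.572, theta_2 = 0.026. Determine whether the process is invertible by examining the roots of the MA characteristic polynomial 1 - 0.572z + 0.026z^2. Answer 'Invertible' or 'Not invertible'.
\text{Invertible}

The MA(q) characteristic polynomial is P(z) = 1 - 0.572z + 0.026z^2.
Invertibility requires all roots to lie outside the unit circle, i.e. |z| > 1 for every root.
Set 1 + (-0.572) z + (0.026) z^2 = 0, i.e. a z^2 + b z + c = 0 with a = 0.026, b = -0.572, c = 1.
Discriminant D = b^2 - 4ac = (-0.572)^2 - 4*(0.026)*1 = 0.327184 - (0.104) = 0.223184.
D >= 0, so the roots are real: z = (-b +/- sqrt(D)) / (2a) = (0.572 +/- 0.472424) / (0.052).
  z_1 = (0.572 + 0.472424) / (0.052) = 20.0851,   |z_1| = 20.0851.
  z_2 = (0.572 - 0.472424) / (0.052) = 1.9149,   |z_2| = 1.9149.
Moduli of all roots: 20.0851, 1.9149.
All moduli strictly greater than 1? Yes.
Verdict: Invertible.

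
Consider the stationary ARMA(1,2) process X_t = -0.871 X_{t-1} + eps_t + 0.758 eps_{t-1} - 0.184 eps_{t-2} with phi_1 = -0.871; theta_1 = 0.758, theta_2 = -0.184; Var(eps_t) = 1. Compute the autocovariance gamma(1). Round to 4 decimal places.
\gamma(1) = -0.1298

Multiply the model equation by X_{t-k} and take expectations. With theta_0 = psi_0 = 1 and psi_j the MA(infinity) weights, this gives
  gamma(k) - sum_i phi_i gamma(k-i) = c_k,
  c_k = sigma^2 * sum_{j=k..q} theta_j psi_{j-k}   (c_k = 0 for k > q),
using gamma(-m) = gamma(m).
psi-weights needed (psi_j = theta_j + sum_i phi_i psi_{j-i}):
  psi_1 = theta_1 + phi_1 = 0.758 + (-0.871) = -0.113
  psi_2 = theta_2 + phi_1 psi_1 = -0.184 + (-0.871)(-0.113) = -0.085577
Right-hand sides:
  c_0 = sigma^2 (1 + theta_1 psi_1 + theta_2 psi_2) = 1 * (1 + (0.758)(-0.113) + (-0.184)(-0.085577)) = 1 * 0.930092 = 0.930092
  c_1 = sigma^2 (theta_1 + theta_2 psi_1) = 1 * (0.758 + (-0.184)(-0.113)) = 0.778792
  c_2 = sigma^2 theta_2 = 1 * (-0.184) = -0.184
Equations for k = 0 and k = 1 (AR order 1):
  gamma(0) = phi_1 gamma(1) + c_0
  gamma(1) = phi_1 gamma(0) + c_1
Substituting the second into the first: gamma(0) (1 - phi_1^2) = c_0 + phi_1 c_1, so
  gamma(0) = (c_0 + phi_1 c_1) / (1 - phi_1^2) = (0.930092 + (-0.871)(0.778792)) / (1 - (-0.871)^2) = 0.251764 / 0.241359 = 1.043111.
  gamma(1) = phi_1 gamma(0) + c_1 = (-0.871)(1.043111) + (0.778792) = -0.129758.
Therefore gamma(1) = -0.1298 (to 4 decimal places).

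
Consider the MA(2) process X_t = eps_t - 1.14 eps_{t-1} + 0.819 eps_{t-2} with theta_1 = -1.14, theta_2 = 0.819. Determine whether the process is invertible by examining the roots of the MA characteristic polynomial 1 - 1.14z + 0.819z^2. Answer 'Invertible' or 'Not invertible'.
\text{Invertible}

The MA(q) characteristic polynomial is P(z) = 1 - 1.14z + 0.819z^2.
Invertibility requires all roots to lie outside the unit circle, i.e. |z| > 1 for every root.
Set 1 + (-1.14) z + (0.819) z^2 = 0, i.e. a z^2 + b z + c = 0 with a = 0.819, b = -1.14, c = 1.
Discriminant D = b^2 - 4ac = (-1.14)^2 - 4*(0.819)*1 = 1.2996 - (3.276) = -1.9764.
D < 0, so the roots are the complex-conjugate pair z = (-b +/- i sqrt(-D)) / (2a) = 0.696 +/- 0.8583i.
For a conjugate pair |z|^2 = z * conj(z) = (product of roots) = c/a = 1/(0.819) = 1.221001, so |z| = sqrt(1.221001) = 1.105 for both roots.
Moduli of all roots: 1.1050, 1.1050.
All moduli strictly greater than 1? Yes.
Verdict: Invertible.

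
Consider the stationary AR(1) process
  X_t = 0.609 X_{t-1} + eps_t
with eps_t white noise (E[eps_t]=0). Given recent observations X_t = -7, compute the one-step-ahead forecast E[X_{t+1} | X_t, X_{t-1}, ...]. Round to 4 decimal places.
E[X_{t+1} \mid \mathcal F_t] = -4.2630

For an AR(p) model X_t = c + sum_i phi_i X_{t-i} + eps_t, the
one-step-ahead conditional mean is
  E[X_{t+1} | X_t, ...] = c + sum_i phi_i X_{t+1-i}.
Substitute known values:
  E[X_{t+1} | ...] = (0.609) * (-7)
                   = -4.2630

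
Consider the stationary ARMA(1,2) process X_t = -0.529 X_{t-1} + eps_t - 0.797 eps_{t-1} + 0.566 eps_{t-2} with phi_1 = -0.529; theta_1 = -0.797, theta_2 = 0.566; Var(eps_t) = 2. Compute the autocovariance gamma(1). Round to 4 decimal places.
\gamma(1) = -8.3733

Multiply the model equation by X_{t-k} and take expectations. With theta_0 = psi_0 = 1 and psi_j the MA(infinity) weights, this gives
  gamma(k) - sum_i phi_i gamma(k-i) = c_k,
  c_k = sigma^2 * sum_{j=k..q} theta_j psi_{j-k}   (c_k = 0 for k > q),
using gamma(-m) = gamma(m).
psi-weights needed (psi_j = theta_j + sum_i phi_i psi_{j-i}):
  psi_1 = theta_1 + phi_1 = -0.797 + (-0.529) = -1.326
  psi_2 = theta_2 + phi_1 psi_1 = 0.566 + (-0.529)(-1.326) = 1.267454
Right-hand sides:
  c_0 = sigma^2 (1 + theta_1 psi_1 + theta_2 psi_2) = 2 * (1 + (-0.797)(-1.326) + (0.566)(1.267454)) = 2 * 2.774201 = 5.548402
  c_1 = sigma^2 (theta_1 + theta_2 psi_1) = 2 * (-0.797 + (0.566)(-1.326)) = -3.095032
  c_2 = sigma^2 theta_2 = 2 * (0.566) = 1.132
Equations for k = 0 and k = 1 (AR order 1):
  gamma(0) = phi_1 gamma(1) + c_0
  gamma(1) = phi_1 gamma(0) + c_1
Substituting the second into the first: gamma(0) (1 - phi_1^2) = c_0 + phi_1 c_1, so
  gamma(0) = (c_0 + phi_1 c_1) / (1 - phi_1^2) = (5.548402 + (-0.529)(-3.095032)) / (1 - (-0.529)^2) = 7.185674 / 0.720159 = 9.977899.
  gamma(1) = phi_1 gamma(0) + c_1 = (-0.529)(9.977899) + (-3.095032) = -8.373341.
Therefore gamma(1) = -8.3733 (to 4 decimal places).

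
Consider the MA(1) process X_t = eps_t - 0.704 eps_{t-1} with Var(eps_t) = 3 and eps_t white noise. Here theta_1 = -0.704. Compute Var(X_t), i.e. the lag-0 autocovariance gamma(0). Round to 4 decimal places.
\gamma(0) = 4.4868

For an MA(q) process X_t = eps_t + sum_i theta_i eps_{t-i} with
Var(eps_t) = sigma^2, the variance is
  gamma(0) = sigma^2 * (1 + sum_i theta_i^2).
  sum_i theta_i^2 = (-0.704)^2 = 0.495616.
  gamma(0) = 3 * (1 + 0.495616) = 3 * 1.495616 = 4.486848, which rounds to 4.4868.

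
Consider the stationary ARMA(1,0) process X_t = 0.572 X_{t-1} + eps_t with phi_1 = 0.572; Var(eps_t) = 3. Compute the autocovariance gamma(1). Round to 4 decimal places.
\gamma(1) = 2.5505

Multiply the model equation by X_{t-k} and take expectations. With theta_0 = psi_0 = 1 and psi_j the MA(infinity) weights, this gives
  gamma(k) - sum_i phi_i gamma(k-i) = c_k,
  c_k = sigma^2 * sum_{j=k..q} theta_j psi_{j-k}   (c_k = 0 for k > q),
using gamma(-m) = gamma(m).
Pure AR (q = 0): c_0 = sigma^2 = 3, c_k = 0 for k >= 1.
Equations for k = 0 and k = 1 (AR order 1):
  gamma(0) = phi_1 gamma(1) + c_0
  gamma(1) = phi_1 gamma(0) + c_1
Substituting the second into the first: gamma(0) (1 - phi_1^2) = c_0 + phi_1 c_1, so
  gamma(0) = c_0 / (1 - phi_1^2) = 3 / (1 - (0.572)^2) = 3 / 0.672816 = 4.458871.
  gamma(1) = phi_1 gamma(0) = (0.572)(4.458871) = 2.550474.
Therefore gamma(1) = 2.5505 (to 4 decimal places).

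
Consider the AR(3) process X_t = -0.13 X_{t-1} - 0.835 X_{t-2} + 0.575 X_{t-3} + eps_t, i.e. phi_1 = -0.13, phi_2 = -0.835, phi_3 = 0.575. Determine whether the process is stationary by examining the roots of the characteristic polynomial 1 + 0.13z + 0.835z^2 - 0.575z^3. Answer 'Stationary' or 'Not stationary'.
\text{Not stationary}

The AR(p) characteristic polynomial is P(z) = 1 + 0.13z + 0.835z^2 - 0.575z^3.
Stationarity requires all roots to lie outside the unit circle, i.e. |z| > 1 for every root.
Degree 3: look for a simple real root z0 first, then factor out (1 - z/z0) and solve the remaining quadratic.
Testing z0 = 2: P(2) = 1 + (0.13)(2) + (0.835)(2)^2 + (-0.575)(2)^3
  = 1 + (0.26) + (3.34) + (-4.6) = 0.  So z_0 = 2 is a root, |z_0| = 2.
Divide out the factor (1 - 0.5 z) = (1 - z/z0) (since 1/z0 = 0.5):
  P(z) = (1 - 0.5 z)(1 + (0.63) z + (1.15) z^2)
  [check: z-coef 0.63 - (0.5) = 0.13; z^2-coef 1.15 - (0.5)(0.63) = 0.835; z^3-coef -(0.5)(1.15) = -0.575.]
Remaining roots from the quadratic factor 1 + (0.63) z + (1.15) z^2:
  Set 1 + (0.63) z + (1.15) z^2 = 0, i.e. a z^2 + b z + c = 0 with a = 1.15, b = 0.63, c = 1.
  Discriminant D = b^2 - 4ac = (0.63)^2 - 4*(1.15)*1 = 0.3969 - (4.6) = -4.2031.
  D < 0, so the roots are the complex-conjugate pair z = (-b +/- i sqrt(-D)) / (2a) = -0.2739 +/- 0.8914i.
  For a conjugate pair |z|^2 = z * conj(z) = (product of roots) = c/a = 1/(1.15) = 0.869565, so |z| = sqrt(0.869565) = 0.9325 for both roots.
Moduli of all roots: 2.0000, 0.9325, 0.9325.
All moduli strictly greater than 1? No.
Verdict: Not stationary.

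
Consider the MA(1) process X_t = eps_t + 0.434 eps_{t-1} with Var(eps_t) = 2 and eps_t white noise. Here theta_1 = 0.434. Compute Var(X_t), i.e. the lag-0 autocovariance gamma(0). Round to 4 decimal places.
\gamma(0) = 2.3767

For an MA(q) process X_t = eps_t + sum_i theta_i eps_{t-i} with
Var(eps_t) = sigma^2, the variance is
  gamma(0) = sigma^2 * (1 + sum_i theta_i^2).
  sum_i theta_i^2 = (0.434)^2 = 0.188356.
  gamma(0) = 2 * (1 + 0.188356) = 2 * 1.188356 = 2.376712, which rounds to 2.3767.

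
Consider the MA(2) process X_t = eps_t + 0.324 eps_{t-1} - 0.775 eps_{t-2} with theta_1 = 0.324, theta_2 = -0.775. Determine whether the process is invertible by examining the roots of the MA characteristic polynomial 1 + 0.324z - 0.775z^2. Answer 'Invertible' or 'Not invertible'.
\text{Not invertible}

The MA(q) characteristic polynomial is P(z) = 1 + 0.324z - 0.775z^2.
Invertibility requires all roots to lie outside the unit circle, i.e. |z| > 1 for every root.
Set 1 + (0.324) z + (-0.775) z^2 = 0, i.e. a z^2 + b z + c = 0 with a = -0.775, b = 0.324, c = 1.
Discriminant D = b^2 - 4ac = (0.324)^2 - 4*(-0.775)*1 = 0.104976 - (-3.1) = 3.204976.
D >= 0, so the roots are real: z = (-b +/- sqrt(D)) / (2a) = (-0.324 +/- 1.790245) / (-1.55).
  z_1 = (-0.324 + 1.790245) / (-1.55) = -0.946,   |z_1| = 0.946.
  z_2 = (-0.324 - 1.790245) / (-1.55) = 1.364,   |z_2| = 1.364.
Moduli of all roots: 0.9460, 1.3640.
All moduli strictly greater than 1? No.
Verdict: Not invertible.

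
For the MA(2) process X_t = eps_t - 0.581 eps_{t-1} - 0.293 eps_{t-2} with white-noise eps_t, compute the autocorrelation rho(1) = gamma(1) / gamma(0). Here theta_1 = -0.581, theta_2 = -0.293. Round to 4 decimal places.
\rho(1) = -0.2886

For an MA(q) process with theta_0 = 1, the autocovariance is
  gamma(k) = sigma^2 * sum_{i=0..q-k} theta_i * theta_{i+k},
and rho(k) = gamma(k) / gamma(0). Sigma^2 cancels.
  numerator   = (1)*(-0.581) + (-0.581)*(-0.293) = -0.410767.
  denominator = (1)^2 + (-0.581)^2 + (-0.293)^2 = 1.42341.
  rho(1) = -0.410767 / 1.42341 = -0.2886.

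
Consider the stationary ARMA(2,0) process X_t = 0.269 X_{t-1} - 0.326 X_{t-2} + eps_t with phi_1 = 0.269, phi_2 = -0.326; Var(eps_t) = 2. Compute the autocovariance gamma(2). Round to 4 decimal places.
\gamma(2) = -0.6335

Multiply the model equation by X_{t-k} and take expectations. With theta_0 = psi_0 = 1 and psi_j the MA(infinity) weights, this gives
  gamma(k) - sum_i phi_i gamma(k-i) = c_k,
  c_k = sigma^2 * sum_{j=k..q} theta_j psi_{j-k}   (c_k = 0 for k > q),
using gamma(-m) = gamma(m).
Pure AR (q = 0): c_0 = sigma^2 = 2, c_k = 0 for k >= 1.
Equations for k = 0, 1, 2 (AR order 2, c_2 = 0):
  (E0) gamma(0) = phi_1 gamma(1) + phi_2 gamma(2) + c_0
  (E1) gamma(1) = phi_1 gamma(0) + phi_2 gamma(1) + c_1
  (E2) gamma(2) = phi_1 gamma(1) + phi_2 gamma(0)
From (E1): gamma(1) = A gamma(0) + B with
  A = phi_1 / (1 - phi_2) = 0.269 / 1.326 = 0.202866,   B = c_1 / (1 - phi_2) = 0 / 1.326 = 0.
Insert (E2) into (E0): gamma(0) (1 - phi_2^2) = phi_1 (1 + phi_2) gamma(1) + c_0.
  phi_1 (1 + phi_2) = (0.269)(0.674) = 0.181306,   1 - phi_2^2 = 0.893724.
Replace gamma(1) by A gamma(0) + B and collect gamma(0):
  gamma(0) [0.893724 - (0.181306)(0.202866)] = c_0 = 2
  gamma(0) * 0.856943 = 2
  gamma(0) = 2 / 0.856943 = 2.333877.
  gamma(1) = A gamma(0) = (0.202866)(2.333877) = 0.473464.
  gamma(2) = phi_1 gamma(1) + phi_2 gamma(0) = (0.269)(0.473464) + (-0.326)(2.333877) = -0.633482.
Therefore gamma(2) = -0.6335 (to 4 decimal places).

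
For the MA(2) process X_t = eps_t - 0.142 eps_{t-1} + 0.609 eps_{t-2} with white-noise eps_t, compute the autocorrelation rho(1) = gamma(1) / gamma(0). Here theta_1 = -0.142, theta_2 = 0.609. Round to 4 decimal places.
\rho(1) = -0.1642

For an MA(q) process with theta_0 = 1, the autocovariance is
  gamma(k) = sigma^2 * sum_{i=0..q-k} theta_i * theta_{i+k},
and rho(k) = gamma(k) / gamma(0). Sigma^2 cancels.
  numerator   = (1)*(-0.142) + (-0.142)*(0.609) = -0.228478.
  denominator = (1)^2 + (-0.142)^2 + (0.609)^2 = 1.391045.
  rho(1) = -0.228478 / 1.391045 = -0.1642.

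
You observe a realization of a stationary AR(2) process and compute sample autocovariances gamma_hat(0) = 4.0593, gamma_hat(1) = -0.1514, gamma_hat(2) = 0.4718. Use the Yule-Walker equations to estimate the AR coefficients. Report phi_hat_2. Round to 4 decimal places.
\hat\phi_{2} = 0.1150

The Yule-Walker equations for an AR(p) process read, in matrix form,
  Gamma_p phi = r_p,   with   (Gamma_p)_{ij} = gamma(|i - j|),
                       (r_p)_i = gamma(i),   i,j = 1..p.
Substitute the sample gammas (Toeplitz matrix and right-hand side of size 2):
  Gamma_p = [[4.0593, -0.1514], [-0.1514, 4.0593]]
  r_p     = [-0.1514, 0.4718]
Written out:
  4.0593 phi_1 - 0.1514 phi_2 = -0.1514
  -0.1514 phi_1 + 4.0593 phi_2 = 0.4718
Solve by Cramer's rule:
  det = gamma(0)^2 - gamma(1)^2 = (4.0593)^2 - (-0.1514)^2 = 16.47791649 - 0.02292196 = 16.45499453
  phi_hat_1 = [gamma(1) gamma(0) - gamma(1) gamma(2)] / det = [(-0.1514)(4.0593) - (-0.1514)(0.4718)] / 16.45499453 = -0.5431475 / 16.45499453 = -0.033
  phi_hat_2 = [gamma(0) gamma(2) - gamma(1)^2] / det = [(4.0593)(0.4718) - (-0.1514)^2] / 16.45499453 = 1.89225578 / 16.45499453 = 0.115
So phi_hat = [-0.0330, 0.1150].
Therefore phi_hat_2 = 0.1150.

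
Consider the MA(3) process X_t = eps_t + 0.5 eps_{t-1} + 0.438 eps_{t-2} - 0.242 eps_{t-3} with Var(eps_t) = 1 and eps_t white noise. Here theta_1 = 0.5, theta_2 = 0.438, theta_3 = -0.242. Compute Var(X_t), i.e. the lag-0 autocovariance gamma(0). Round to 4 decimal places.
\gamma(0) = 1.5004

For an MA(q) process X_t = eps_t + sum_i theta_i eps_{t-i} with
Var(eps_t) = sigma^2, the variance is
  gamma(0) = sigma^2 * (1 + sum_i theta_i^2).
  sum_i theta_i^2 = (0.5)^2 + (0.438)^2 + (-0.242)^2 = 0.25 + 0.191844 + 0.058564 = 0.500408.
  gamma(0) = 1 * (1 + 0.500408) = 1 * 1.500408 = 1.500408, which rounds to 1.5004.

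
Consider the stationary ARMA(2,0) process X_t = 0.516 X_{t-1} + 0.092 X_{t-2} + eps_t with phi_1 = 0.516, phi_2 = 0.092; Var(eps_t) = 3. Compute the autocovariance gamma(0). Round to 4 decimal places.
\gamma(0) = 4.4688

Multiply the model equation by X_{t-k} and take expectations. With theta_0 = psi_0 = 1 and psi_j the MA(infinity) weights, this gives
  gamma(k) - sum_i phi_i gamma(k-i) = c_k,
  c_k = sigma^2 * sum_{j=k..q} theta_j psi_{j-k}   (c_k = 0 for k > q),
using gamma(-m) = gamma(m).
Pure AR (q = 0): c_0 = sigma^2 = 3, c_k = 0 for k >= 1.
Equations for k = 0, 1, 2 (AR order 2, c_2 = 0):
  (E0) gamma(0) = phi_1 gamma(1) + phi_2 gamma(2) + c_0
  (E1) gamma(1) = phi_1 gamma(0) + phi_2 gamma(1) + c_1
  (E2) gamma(2) = phi_1 gamma(1) + phi_2 gamma(0)
From (E1): gamma(1) = A gamma(0) + B with
  A = phi_1 / (1 - phi_2) = 0.516 / 0.908 = 0.568282,   B = c_1 / (1 - phi_2) = 0 / 0.908 = 0.
Insert (E2) into (E0): gamma(0) (1 - phi_2^2) = phi_1 (1 + phi_2) gamma(1) + c_0.
  phi_1 (1 + phi_2) = (0.516)(1.092) = 0.563472,   1 - phi_2^2 = 0.991536.
Replace gamma(1) by A gamma(0) + B and collect gamma(0):
  gamma(0) [0.991536 - (0.563472)(0.568282)] = c_0 = 3
  gamma(0) * 0.671325 = 3
  gamma(0) = 3 / 0.671325 = 4.468774.
Therefore gamma(0) = 4.4688 (to 4 decimal places).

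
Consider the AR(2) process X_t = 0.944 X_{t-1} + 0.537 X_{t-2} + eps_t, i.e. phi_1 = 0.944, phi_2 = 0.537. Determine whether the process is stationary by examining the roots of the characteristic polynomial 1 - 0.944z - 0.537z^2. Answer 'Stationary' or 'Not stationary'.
\text{Not stationary}

The AR(p) characteristic polynomial is P(z) = 1 - 0.944z - 0.537z^2.
Stationarity requires all roots to lie outside the unit circle, i.e. |z| > 1 for every root.
Set 1 + (-0.944) z + (-0.537) z^2 = 0, i.e. a z^2 + b z + c = 0 with a = -0.537, b = -0.944, c = 1.
Discriminant D = b^2 - 4ac = (-0.944)^2 - 4*(-0.537)*1 = 0.891136 - (-2.148) = 3.039136.
D >= 0, so the roots are real: z = (-b +/- sqrt(D)) / (2a) = (0.944 +/- 1.743312) / (-1.074).
  z_1 = (0.944 + 1.743312) / (-1.074) = -2.5022,   |z_1| = 2.5022.
  z_2 = (0.944 - 1.743312) / (-1.074) = 0.7442,   |z_2| = 0.7442.
Moduli of all roots: 2.5022, 0.7442.
All moduli strictly greater than 1? No.
Verdict: Not stationary.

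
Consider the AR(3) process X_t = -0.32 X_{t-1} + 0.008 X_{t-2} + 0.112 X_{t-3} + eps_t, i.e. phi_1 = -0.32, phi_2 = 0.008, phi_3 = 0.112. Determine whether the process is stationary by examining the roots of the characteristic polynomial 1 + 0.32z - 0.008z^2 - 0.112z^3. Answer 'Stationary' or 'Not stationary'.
\text{Stationary}

The AR(p) characteristic polynomial is P(z) = 1 + 0.32z - 0.008z^2 - 0.112z^3.
Stationarity requires all roots to lie outside the unit circle, i.e. |z| > 1 for every root.
Degree 3: look for a simple real root z0 first, then factor out (1 - z/z0) and solve the remaining quadratic.
Testing z0 = 2.5: P(2.5) = 1 + (0.32)(2.5) + (-0.008)(2.5)^2 + (-0.112)(2.5)^3
  = 1 + (0.8) + (-0.05) + (-1.75) = 0.  So z_0 = 2.5 is a root, |z_0| = 2.5.
Divide out the factor (1 - 0.4 z) = (1 - z/z0) (since 1/z0 = 0.4):
  P(z) = (1 - 0.4 z)(1 + (0.72) z + (0.28) z^2)
  [check: z-coef 0.72 - (0.4) = 0.32; z^2-coef 0.28 - (0.4)(0.72) = -0.008; z^3-coef -(0.4)(0.28) = -0.112.]
Remaining roots from the quadratic factor 1 + (0.72) z + (0.28) z^2:
  Set 1 + (0.72) z + (0.28) z^2 = 0, i.e. a z^2 + b z + c = 0 with a = 0.28, b = 0.72, c = 1.
  Discriminant D = b^2 - 4ac = (0.72)^2 - 4*(0.28)*1 = 0.5184 - (1.12) = -0.6016.
  D < 0, so the roots are the complex-conjugate pair z = (-b +/- i sqrt(-D)) / (2a) = -1.2857 +/- 1.3851i.
  For a conjugate pair |z|^2 = z * conj(z) = (product of roots) = c/a = 1/(0.28) = 3.571429, so |z| = sqrt(3.571429) = 1.8898 for both roots.
Moduli of all roots: 2.5000, 1.8898, 1.8898.
All moduli strictly greater than 1? Yes.
Verdict: Stationary.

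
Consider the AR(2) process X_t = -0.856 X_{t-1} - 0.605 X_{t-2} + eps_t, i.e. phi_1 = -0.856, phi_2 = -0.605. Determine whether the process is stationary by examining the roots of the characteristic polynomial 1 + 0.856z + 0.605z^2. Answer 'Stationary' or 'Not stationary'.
\text{Stationary}

The AR(p) characteristic polynomial is P(z) = 1 + 0.856z + 0.605z^2.
Stationarity requires all roots to lie outside the unit circle, i.e. |z| > 1 for every root.
Set 1 + (0.856) z + (0.605) z^2 = 0, i.e. a z^2 + b z + c = 0 with a = 0.605, b = 0.856, c = 1.
Discriminant D = b^2 - 4ac = (0.856)^2 - 4*(0.605)*1 = 0.732736 - (2.42) = -1.687264.
D < 0, so the roots are the complex-conjugate pair z = (-b +/- i sqrt(-D)) / (2a) = -0.7074 +/- 1.0735i.
For a conjugate pair |z|^2 = z * conj(z) = (product of roots) = c/a = 1/(0.605) = 1.652893, so |z| = sqrt(1.652893) = 1.2856 for both roots.
Moduli of all roots: 1.2856, 1.2856.
All moduli strictly greater than 1? Yes.
Verdict: Stationary.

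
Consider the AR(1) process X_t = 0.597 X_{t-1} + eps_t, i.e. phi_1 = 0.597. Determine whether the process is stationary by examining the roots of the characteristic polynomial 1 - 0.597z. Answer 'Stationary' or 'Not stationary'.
\text{Stationary}

The AR(p) characteristic polynomial is P(z) = 1 - 0.597z.
Stationarity requires all roots to lie outside the unit circle, i.e. |z| > 1 for every root.
This is linear in z: 1 + (-0.597) z = 0  =>  z = -1/(-0.597) = 1.675042,  |z| = 1.675042.
Moduli of all roots: 1.6750.
All moduli strictly greater than 1? Yes.
Verdict: Stationary.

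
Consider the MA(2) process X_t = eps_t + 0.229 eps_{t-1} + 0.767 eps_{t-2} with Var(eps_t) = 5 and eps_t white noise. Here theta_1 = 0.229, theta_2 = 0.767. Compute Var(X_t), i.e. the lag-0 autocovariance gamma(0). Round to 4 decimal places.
\gamma(0) = 8.2037

For an MA(q) process X_t = eps_t + sum_i theta_i eps_{t-i} with
Var(eps_t) = sigma^2, the variance is
  gamma(0) = sigma^2 * (1 + sum_i theta_i^2).
  sum_i theta_i^2 = (0.229)^2 + (0.767)^2 = 0.052441 + 0.588289 = 0.64073.
  gamma(0) = 5 * (1 + 0.64073) = 5 * 1.64073 = 8.20365, which rounds to 8.2037.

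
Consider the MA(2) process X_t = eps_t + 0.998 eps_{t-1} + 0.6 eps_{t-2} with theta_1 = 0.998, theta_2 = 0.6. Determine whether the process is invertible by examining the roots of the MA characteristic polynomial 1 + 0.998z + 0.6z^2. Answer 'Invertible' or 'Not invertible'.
\text{Invertible}

The MA(q) characteristic polynomial is P(z) = 1 + 0.998z + 0.6z^2.
Invertibility requires all roots to lie outside the unit circle, i.e. |z| > 1 for every root.
Set 1 + (0.998) z + (0.6) z^2 = 0, i.e. a z^2 + b z + c = 0 with a = 0.6, b = 0.998, c = 1.
Discriminant D = b^2 - 4ac = (0.998)^2 - 4*(0.6)*1 = 0.996004 - (2.4) = -1.403996.
D < 0, so the roots are the complex-conjugate pair z = (-b +/- i sqrt(-D)) / (2a) = -0.8317 +/- 0.9874i.
For a conjugate pair |z|^2 = z * conj(z) = (product of roots) = c/a = 1/(0.6) = 1.666667, so |z| = sqrt(1.666667) = 1.291 for both roots.
Moduli of all roots: 1.2910, 1.2910.
All moduli strictly greater than 1? Yes.
Verdict: Invertible.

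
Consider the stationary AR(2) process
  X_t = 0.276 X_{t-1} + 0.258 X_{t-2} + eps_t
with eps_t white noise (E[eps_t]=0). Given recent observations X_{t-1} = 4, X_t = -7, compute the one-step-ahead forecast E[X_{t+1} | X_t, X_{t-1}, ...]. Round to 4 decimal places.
E[X_{t+1} \mid \mathcal F_t] = -0.9000

For an AR(p) model X_t = c + sum_i phi_i X_{t-i} + eps_t, the
one-step-ahead conditional mean is
  E[X_{t+1} | X_t, ...] = c + sum_i phi_i X_{t+1-i}.
Substitute known values:
  E[X_{t+1} | ...] = (0.276) * (-7) + (0.258) * (4)
                   = -0.9000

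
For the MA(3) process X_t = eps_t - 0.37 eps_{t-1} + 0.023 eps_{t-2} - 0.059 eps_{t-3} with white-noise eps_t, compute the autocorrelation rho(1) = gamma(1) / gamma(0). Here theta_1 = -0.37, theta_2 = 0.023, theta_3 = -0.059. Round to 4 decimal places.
\rho(1) = -0.3330

For an MA(q) process with theta_0 = 1, the autocovariance is
  gamma(k) = sigma^2 * sum_{i=0..q-k} theta_i * theta_{i+k},
and rho(k) = gamma(k) / gamma(0). Sigma^2 cancels.
  numerator   = (1)*(-0.37) + (-0.37)*(0.023) + (0.023)*(-0.059) = -0.379867.
  denominator = (1)^2 + (-0.37)^2 + (0.023)^2 + (-0.059)^2 = 1.14091.
  rho(1) = -0.379867 / 1.14091 = -0.3330.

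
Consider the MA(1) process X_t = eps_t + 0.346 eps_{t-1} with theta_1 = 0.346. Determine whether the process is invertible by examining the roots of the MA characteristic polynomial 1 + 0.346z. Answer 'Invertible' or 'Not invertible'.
\text{Invertible}

The MA(q) characteristic polynomial is P(z) = 1 + 0.346z.
Invertibility requires all roots to lie outside the unit circle, i.e. |z| > 1 for every root.
This is linear in z: 1 + (0.346) z = 0  =>  z = -1/(0.346) = -2.890173,  |z| = 2.890173.
Moduli of all roots: 2.8902.
All moduli strictly greater than 1? Yes.
Verdict: Invertible.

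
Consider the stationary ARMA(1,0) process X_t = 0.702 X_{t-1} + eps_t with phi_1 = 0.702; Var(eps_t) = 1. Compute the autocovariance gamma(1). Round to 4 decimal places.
\gamma(1) = 1.3841

Multiply the model equation by X_{t-k} and take expectations. With theta_0 = psi_0 = 1 and psi_j the MA(infinity) weights, this gives
  gamma(k) - sum_i phi_i gamma(k-i) = c_k,
  c_k = sigma^2 * sum_{j=k..q} theta_j psi_{j-k}   (c_k = 0 for k > q),
using gamma(-m) = gamma(m).
Pure AR (q = 0): c_0 = sigma^2 = 1, c_k = 0 for k >= 1.
Equations for k = 0 and k = 1 (AR order 1):
  gamma(0) = phi_1 gamma(1) + c_0
  gamma(1) = phi_1 gamma(0) + c_1
Substituting the second into the first: gamma(0) (1 - phi_1^2) = c_0 + phi_1 c_1, so
  gamma(0) = c_0 / (1 - phi_1^2) = 1 / (1 - (0.702)^2) = 1 / 0.507196 = 1.971624.
  gamma(1) = phi_1 gamma(0) = (0.702)(1.971624) = 1.38408.
Therefore gamma(1) = 1.3841 (to 4 decimal places).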